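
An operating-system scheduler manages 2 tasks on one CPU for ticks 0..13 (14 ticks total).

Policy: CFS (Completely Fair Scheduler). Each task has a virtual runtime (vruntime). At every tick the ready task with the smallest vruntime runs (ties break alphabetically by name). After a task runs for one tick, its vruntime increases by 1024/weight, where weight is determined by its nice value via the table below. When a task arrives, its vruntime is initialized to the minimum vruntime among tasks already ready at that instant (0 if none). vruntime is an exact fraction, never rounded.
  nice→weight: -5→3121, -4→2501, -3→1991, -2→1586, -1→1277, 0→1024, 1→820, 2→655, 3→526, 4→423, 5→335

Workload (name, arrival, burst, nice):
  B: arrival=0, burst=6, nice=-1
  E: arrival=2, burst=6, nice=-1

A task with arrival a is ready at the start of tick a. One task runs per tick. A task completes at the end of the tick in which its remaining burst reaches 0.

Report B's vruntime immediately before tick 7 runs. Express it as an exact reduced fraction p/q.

vruntime(B, start of tick 7) = 5120/1277

t=0: vr[B=0] → run B
t=1: vr[B=1024/1277] → run B
t=2: vr[B=2048/1277 E=2048/1277] → run B
t=3: vr[B=3072/1277 E=2048/1277] → run E
t=4: vr[B=3072/1277 E=3072/1277] → run B
t=5: vr[B=4096/1277 E=3072/1277] → run E
t=6: vr[B=4096/1277 E=4096/1277] → run B
t=7: vr[B=5120/1277 E=4096/1277] → run E
t=8: vr[B=5120/1277 E=5120/1277] → run B
t=9: vr[E=5120/1277] → run E
t=10: vr[E=6144/1277] → run E
t=11: vr[E=7168/1277] → run E
t=12: (idle)
t=13: (idle)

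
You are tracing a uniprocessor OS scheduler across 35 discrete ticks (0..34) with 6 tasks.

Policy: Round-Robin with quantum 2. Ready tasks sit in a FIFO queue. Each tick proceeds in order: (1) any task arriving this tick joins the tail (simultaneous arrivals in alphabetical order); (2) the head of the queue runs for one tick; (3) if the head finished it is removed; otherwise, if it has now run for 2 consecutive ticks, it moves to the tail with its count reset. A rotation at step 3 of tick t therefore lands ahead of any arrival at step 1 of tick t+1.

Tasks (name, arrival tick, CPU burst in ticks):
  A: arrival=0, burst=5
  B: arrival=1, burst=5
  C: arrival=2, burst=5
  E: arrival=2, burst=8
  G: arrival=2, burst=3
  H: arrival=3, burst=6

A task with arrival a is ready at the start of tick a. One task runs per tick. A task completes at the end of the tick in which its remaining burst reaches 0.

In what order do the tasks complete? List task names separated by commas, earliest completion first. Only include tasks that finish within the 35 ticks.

t=0: queue=[A] q_used=0 → run A
t=1: queue=[A,B] q_used=1 → run A
t=2: queue=[B,A,C,E,G] q_used=0 → run B
t=3: queue=[B,A,C,E,G,H] q_used=1 → run B
t=4: queue=[A,C,E,G,H,B] q_used=0 → run A
t=5: queue=[A,C,E,G,H,B] q_used=1 → run A
t=6: queue=[C,E,G,H,B,A] q_used=0 → run C
t=7: queue=[C,E,G,H,B,A] q_used=1 → run C
t=8: queue=[E,G,H,B,A,C] q_used=0 → run E
t=9: queue=[E,G,H,B,A,C] q_used=1 → run E
t=10: queue=[G,H,B,A,C,E] q_used=0 → run G
t=11: queue=[G,H,B,A,C,E] q_used=1 → run G
t=12: queue=[H,B,A,C,E,G] q_used=0 → run H
t=13: queue=[H,B,A,C,E,G] q_used=1 → run H
t=14: queue=[B,A,C,E,G,H] q_used=0 → run B
t=15: queue=[B,A,C,E,G,H] q_used=1 → run B
t=16: queue=[A,C,E,G,H,B] q_used=0 → run A
t=17: queue=[C,E,G,H,B] q_used=0 → run C
t=18: queue=[C,E,G,H,B] q_used=1 → run C
t=19: queue=[E,G,H,B,C] q_used=0 → run E
t=20: queue=[E,G,H,B,C] q_used=1 → run E
t=21: queue=[G,H,B,C,E] q_used=0 → run G
t=22: queue=[H,B,C,E] q_used=0 → run H
t=23: queue=[H,B,C,E] q_used=1 → run H
t=24: queue=[B,C,E,H] q_used=0 → run B
t=25: queue=[C,E,H] q_used=0 → run C
t=26: queue=[E,H] q_used=0 → run E
t=27: queue=[E,H] q_used=1 → run E
t=28: queue=[H,E] q_used=0 → run H
t=29: queue=[H,E] q_used=1 → run H
t=30: queue=[E] q_used=0 → run E
t=31: queue=[E] q_used=1 → run E
t=32: (idle)
t=33: (idle)
t=34: (idle)

completion order = A, G, B, C, H, E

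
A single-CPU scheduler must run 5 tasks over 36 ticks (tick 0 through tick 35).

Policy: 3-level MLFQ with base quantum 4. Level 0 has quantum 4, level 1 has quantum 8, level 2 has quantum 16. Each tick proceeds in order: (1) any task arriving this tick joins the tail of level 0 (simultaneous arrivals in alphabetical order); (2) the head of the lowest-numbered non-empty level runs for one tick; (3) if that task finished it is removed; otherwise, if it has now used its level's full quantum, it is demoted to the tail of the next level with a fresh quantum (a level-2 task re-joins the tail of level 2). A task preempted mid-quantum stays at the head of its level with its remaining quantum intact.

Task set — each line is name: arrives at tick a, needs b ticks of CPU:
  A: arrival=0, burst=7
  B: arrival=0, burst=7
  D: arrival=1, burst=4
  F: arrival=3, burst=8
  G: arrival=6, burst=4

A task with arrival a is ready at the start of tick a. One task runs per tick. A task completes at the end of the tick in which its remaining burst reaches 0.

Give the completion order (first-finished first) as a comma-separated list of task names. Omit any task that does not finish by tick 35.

completion order = D, G, A, B, F

t=0: L0/L1/L2 = AB/-/- → run A
t=1: L0/L1/L2 = ABD/-/- → run A
t=2: L0/L1/L2 = ABD/-/- → run A
t=3: L0/L1/L2 = ABDF/-/- → run A
t=4: L0/L1/L2 = BDF/A/- → run B
t=5: L0/L1/L2 = BDF/A/- → run B
t=6: L0/L1/L2 = BDFG/A/- → run B
t=7: L0/L1/L2 = BDFG/A/- → run B
t=8: L0/L1/L2 = DFG/AB/- → run D
t=9: L0/L1/L2 = DFG/AB/- → run D
t=10: L0/L1/L2 = DFG/AB/- → run D
t=11: L0/L1/L2 = DFG/AB/- → run D
t=12: L0/L1/L2 = FG/AB/- → run F
t=13: L0/L1/L2 = FG/AB/- → run F
t=14: L0/L1/L2 = FG/AB/- → run F
t=15: L0/L1/L2 = FG/AB/- → run F
t=16: L0/L1/L2 = G/ABF/- → run G
t=17: L0/L1/L2 = G/ABF/- → run G
t=18: L0/L1/L2 = G/ABF/- → run G
t=19: L0/L1/L2 = G/ABF/- → run G
t=20: L0/L1/L2 = -/ABF/- → run A
t=21: L0/L1/L2 = -/ABF/- → run A
t=22: L0/L1/L2 = -/ABF/- → run A
t=23: L0/L1/L2 = -/BF/- → run B
t=24: L0/L1/L2 = -/BF/- → run B
t=25: L0/L1/L2 = -/BF/- → run B
t=26: L0/L1/L2 = -/F/- → run F
t=27: L0/L1/L2 = -/F/- → run F
t=28: L0/L1/L2 = -/F/- → run F
t=29: L0/L1/L2 = -/F/- → run F
t=30: (idle)
t=31: (idle)
t=32: (idle)
t=33: (idle)
t=34: (idle)
t=35: (idle)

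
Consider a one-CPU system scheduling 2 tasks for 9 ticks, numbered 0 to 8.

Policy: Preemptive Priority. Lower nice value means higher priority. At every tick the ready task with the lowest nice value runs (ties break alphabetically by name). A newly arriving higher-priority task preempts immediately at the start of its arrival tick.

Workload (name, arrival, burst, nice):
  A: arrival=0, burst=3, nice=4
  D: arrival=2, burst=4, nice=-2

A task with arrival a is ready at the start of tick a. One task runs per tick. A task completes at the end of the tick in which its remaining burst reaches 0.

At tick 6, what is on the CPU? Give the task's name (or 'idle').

t=0: ready={A} → run A
t=1: ready={A} → run A
t=2: ready={A,D} → run D
t=3: ready={A,D} → run D
t=4: ready={A,D} → run D
t=5: ready={A,D} → run D
t=6: ready={A} → run A
t=7: (idle)
t=8: (idle)

running at tick 6 = A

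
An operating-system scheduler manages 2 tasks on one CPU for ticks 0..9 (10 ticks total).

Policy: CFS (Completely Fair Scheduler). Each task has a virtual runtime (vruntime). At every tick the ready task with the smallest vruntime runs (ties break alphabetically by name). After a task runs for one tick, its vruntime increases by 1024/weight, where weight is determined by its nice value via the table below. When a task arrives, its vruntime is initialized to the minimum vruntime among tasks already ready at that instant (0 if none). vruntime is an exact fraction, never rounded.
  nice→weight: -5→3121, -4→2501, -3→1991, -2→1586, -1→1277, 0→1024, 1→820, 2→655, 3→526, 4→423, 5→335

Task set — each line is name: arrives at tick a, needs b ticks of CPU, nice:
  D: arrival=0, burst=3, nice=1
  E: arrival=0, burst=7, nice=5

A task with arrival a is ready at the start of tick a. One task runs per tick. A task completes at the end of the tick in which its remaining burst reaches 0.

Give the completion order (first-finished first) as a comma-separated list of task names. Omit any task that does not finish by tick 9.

completion order = D, E

t=0: vr[D=0 E=0] → run D
t=1: vr[D=256/205 E=0] → run E
t=2: vr[D=256/205 E=1024/335] → run D
t=3: vr[D=512/205 E=1024/335] → run D
t=4: vr[E=1024/335] → run E
t=5: vr[E=2048/335] → run E
t=6: vr[E=3072/335] → run E
t=7: vr[E=4096/335] → run E
t=8: vr[E=1024/67] → run E
t=9: vr[E=6144/335] → run E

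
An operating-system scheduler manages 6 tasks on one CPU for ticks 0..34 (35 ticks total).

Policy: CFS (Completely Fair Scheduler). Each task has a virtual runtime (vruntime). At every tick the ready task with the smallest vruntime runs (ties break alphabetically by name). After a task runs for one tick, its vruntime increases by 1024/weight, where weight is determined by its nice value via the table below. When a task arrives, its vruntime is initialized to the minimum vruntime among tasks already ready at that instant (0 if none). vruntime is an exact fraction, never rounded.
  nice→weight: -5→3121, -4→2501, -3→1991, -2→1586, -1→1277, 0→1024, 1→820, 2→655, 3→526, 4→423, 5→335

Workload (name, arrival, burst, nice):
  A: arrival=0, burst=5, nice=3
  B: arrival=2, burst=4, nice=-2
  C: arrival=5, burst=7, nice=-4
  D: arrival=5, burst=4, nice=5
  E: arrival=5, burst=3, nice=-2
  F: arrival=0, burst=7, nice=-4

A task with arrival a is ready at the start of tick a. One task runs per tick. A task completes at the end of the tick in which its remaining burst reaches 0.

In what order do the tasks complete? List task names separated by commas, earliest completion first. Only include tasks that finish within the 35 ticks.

t=0: vr[A=0 F=0] → run A
t=1: vr[A=512/263 F=0] → run F
t=2: vr[A=512/263 B=1024/2501 F=1024/2501] → run B
t=3: vr[A=512/263 B=34304/32513 F=1024/2501] → run F
t=4: vr[A=512/263 B=34304/32513 F=2048/2501] → run F
t=5: vr[A=512/263 B=34304/32513 C=34304/32513 D=34304/32513 E=34304/32513 F=3072/2501] → run B
t=6: vr[A=512/263 B=55296/32513 C=34304/32513 D=34304/32513 E=34304/32513 F=3072/2501] → run C
t=7: vr[A=512/263 B=55296/32513 C=47616/32513 D=34304/32513 E=34304/32513 F=3072/2501] → run D
t=8: vr[A=512/263 B=55296/32513 C=47616/32513 D=44785152/10891855 E=34304/32513 F=3072/2501] → run E
t=9: vr[A=512/263 B=55296/32513 C=47616/32513 D=44785152/10891855 E=55296/32513 F=3072/2501] → run F
t=10: vr[A=512/263 B=55296/32513 C=47616/32513 D=44785152/10891855 E=55296/32513 F=4096/2501] → run C
t=11: vr[A=512/263 B=55296/32513 C=60928/32513 D=44785152/10891855 E=55296/32513 F=4096/2501] → run F
t=12: vr[A=512/263 B=55296/32513 C=60928/32513 D=44785152/10891855 E=55296/32513 F=5120/2501] → run B
t=13: vr[A=512/263 B=76288/32513 C=60928/32513 D=44785152/10891855 E=55296/32513 F=5120/2501] → run E
t=14: vr[A=512/263 B=76288/32513 C=60928/32513 D=44785152/10891855 E=76288/32513 F=5120/2501] → run C
t=15: vr[A=512/263 B=76288/32513 C=74240/32513 D=44785152/10891855 E=76288/32513 F=5120/2501] → run A
t=16: vr[A=1024/263 B=76288/32513 C=74240/32513 D=44785152/10891855 E=76288/32513 F=5120/2501] → run F
t=17: vr[A=1024/263 B=76288/32513 C=74240/32513 D=44785152/10891855 E=76288/32513 F=6144/2501] → run C
t=18: vr[A=1024/263 B=76288/32513 C=87552/32513 D=44785152/10891855 E=76288/32513 F=6144/2501] → run B
t=19: vr[A=1024/263 C=87552/32513 D=44785152/10891855 E=76288/32513 F=6144/2501] → run E
t=20: vr[A=1024/263 C=87552/32513 D=44785152/10891855 F=6144/2501] → run F
t=21: vr[A=1024/263 C=87552/32513 D=44785152/10891855] → run C
t=22: vr[A=1024/263 C=100864/32513 D=44785152/10891855] → run C
t=23: vr[A=1024/263 C=114176/32513 D=44785152/10891855] → run C
t=24: vr[A=1024/263 D=44785152/10891855] → run A
t=25: vr[A=1536/263 D=44785152/10891855] → run D
t=26: vr[A=1536/263 D=78078464/10891855] → run A
t=27: vr[A=2048/263 D=78078464/10891855] → run D
t=28: vr[A=2048/263 D=111371776/10891855] → run A
t=29: vr[D=111371776/10891855] → run D
t=30: (idle)
t=31: (idle)
t=32: (idle)
t=33: (idle)
t=34: (idle)

completion order = B, E, F, C, A, D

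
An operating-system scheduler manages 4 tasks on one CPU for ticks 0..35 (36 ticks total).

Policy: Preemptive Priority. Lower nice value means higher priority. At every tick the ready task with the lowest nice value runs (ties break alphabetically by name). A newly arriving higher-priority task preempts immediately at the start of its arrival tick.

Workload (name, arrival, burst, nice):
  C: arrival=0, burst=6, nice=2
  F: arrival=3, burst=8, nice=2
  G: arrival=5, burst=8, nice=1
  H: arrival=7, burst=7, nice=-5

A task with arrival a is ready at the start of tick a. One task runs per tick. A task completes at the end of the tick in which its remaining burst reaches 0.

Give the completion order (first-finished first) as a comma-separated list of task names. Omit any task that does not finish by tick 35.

completion order = H, G, C, F

t=0: ready={C} → run C
t=1: ready={C} → run C
t=2: ready={C} → run C
t=3: ready={C,F} → run C
t=4: ready={C,F} → run C
t=5: ready={C,F,G} → run G
t=6: ready={C,F,G} → run G
t=7: ready={C,F,G,H} → run H
t=8: ready={C,F,G,H} → run H
t=9: ready={C,F,G,H} → run H
t=10: ready={C,F,G,H} → run H
t=11: ready={C,F,G,H} → run H
t=12: ready={C,F,G,H} → run H
t=13: ready={C,F,G,H} → run H
t=14: ready={C,F,G} → run G
t=15: ready={C,F,G} → run G
t=16: ready={C,F,G} → run G
t=17: ready={C,F,G} → run G
t=18: ready={C,F,G} → run G
t=19: ready={C,F,G} → run G
t=20: ready={C,F} → run C
t=21: ready={F} → run F
t=22: ready={F} → run F
t=23: ready={F} → run F
t=24: ready={F} → run F
t=25: ready={F} → run F
t=26: ready={F} → run F
t=27: ready={F} → run F
t=28: ready={F} → run F
t=29: (idle)
t=30: (idle)
t=31: (idle)
t=32: (idle)
t=33: (idle)
t=34: (idle)
t=35: (idle)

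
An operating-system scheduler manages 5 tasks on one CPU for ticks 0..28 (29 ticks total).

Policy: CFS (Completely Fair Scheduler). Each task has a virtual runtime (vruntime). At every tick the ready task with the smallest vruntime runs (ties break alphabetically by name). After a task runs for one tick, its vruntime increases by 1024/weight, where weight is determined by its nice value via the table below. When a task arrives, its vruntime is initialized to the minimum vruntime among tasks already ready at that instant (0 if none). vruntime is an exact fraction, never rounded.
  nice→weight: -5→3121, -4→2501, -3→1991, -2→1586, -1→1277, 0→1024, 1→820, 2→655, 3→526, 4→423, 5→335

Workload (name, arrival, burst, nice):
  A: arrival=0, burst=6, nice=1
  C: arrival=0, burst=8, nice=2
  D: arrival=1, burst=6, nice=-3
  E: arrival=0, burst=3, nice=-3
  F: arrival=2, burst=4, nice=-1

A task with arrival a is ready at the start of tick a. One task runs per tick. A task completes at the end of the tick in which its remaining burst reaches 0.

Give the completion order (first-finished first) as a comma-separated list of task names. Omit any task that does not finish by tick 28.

completion order = E, F, D, A, C

t=0: vr[A=0 C=0 E=0] → run A
t=1: vr[A=256/205 C=0 D=0 E=0] → run C
t=2: vr[A=256/205 C=1024/655 D=0 E=0 F=0] → run D
t=3: vr[A=256/205 C=1024/655 D=1024/1991 E=0 F=0] → run E
t=4: vr[A=256/205 C=1024/655 D=1024/1991 E=1024/1991 F=0] → run F
t=5: vr[A=256/205 C=1024/655 D=1024/1991 E=1024/1991 F=1024/1277] → run D
t=6: vr[A=256/205 C=1024/655 D=2048/1991 E=1024/1991 F=1024/1277] → run E
t=7: vr[A=256/205 C=1024/655 D=2048/1991 E=2048/1991 F=1024/1277] → run F
t=8: vr[A=256/205 C=1024/655 D=2048/1991 E=2048/1991 F=2048/1277] → run D
t=9: vr[A=256/205 C=1024/655 D=3072/1991 E=2048/1991 F=2048/1277] → run E
t=10: vr[A=256/205 C=1024/655 D=3072/1991 F=2048/1277] → run A
t=11: vr[A=512/205 C=1024/655 D=3072/1991 F=2048/1277] → run D
t=12: vr[A=512/205 C=1024/655 D=4096/1991 F=2048/1277] → run C
t=13: vr[A=512/205 C=2048/655 D=4096/1991 F=2048/1277] → run F
t=14: vr[A=512/205 C=2048/655 D=4096/1991 F=3072/1277] → run D
t=15: vr[A=512/205 C=2048/655 D=5120/1991 F=3072/1277] → run F
t=16: vr[A=512/205 C=2048/655 D=5120/1991] → run A
t=17: vr[A=768/205 C=2048/655 D=5120/1991] → run D
t=18: vr[A=768/205 C=2048/655] → run C
t=19: vr[A=768/205 C=3072/655] → run A
t=20: vr[A=1024/205 C=3072/655] → run C
t=21: vr[A=1024/205 C=4096/655] → run A
t=22: vr[A=256/41 C=4096/655] → run A
t=23: vr[C=4096/655] → run C
t=24: vr[C=1024/131] → run C
t=25: vr[C=6144/655] → run C
t=26: vr[C=7168/655] → run C
t=27: (idle)
t=28: (idle)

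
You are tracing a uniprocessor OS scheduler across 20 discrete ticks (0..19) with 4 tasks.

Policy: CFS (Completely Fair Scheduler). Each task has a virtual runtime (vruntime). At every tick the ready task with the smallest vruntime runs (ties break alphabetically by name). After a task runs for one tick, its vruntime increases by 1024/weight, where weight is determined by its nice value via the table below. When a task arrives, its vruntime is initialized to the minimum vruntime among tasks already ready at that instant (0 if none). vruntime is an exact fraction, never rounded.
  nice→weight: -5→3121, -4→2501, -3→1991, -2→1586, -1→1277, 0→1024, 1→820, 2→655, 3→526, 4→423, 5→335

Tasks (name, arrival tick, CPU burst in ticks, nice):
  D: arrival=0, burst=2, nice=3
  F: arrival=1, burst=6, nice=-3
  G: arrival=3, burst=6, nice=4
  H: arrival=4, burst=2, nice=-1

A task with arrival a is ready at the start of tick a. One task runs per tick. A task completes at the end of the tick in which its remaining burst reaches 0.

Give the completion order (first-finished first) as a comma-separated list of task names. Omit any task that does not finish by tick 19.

t=0: vr[D=0] → run D
t=1: vr[D=512/263 F=512/263] → run D
t=2: vr[F=512/263] → run F
t=3: vr[F=1288704/523633 G=1288704/523633] → run F
t=4: vr[F=1558016/523633 G=1288704/523633 H=1288704/523633] → run G
t=5: vr[F=1558016/523633 G=1081321984/221496759 H=1288704/523633] → run H
t=6: vr[F=1558016/523633 G=1081321984/221496759 H=2181875200/668679341] → run F
t=7: vr[F=1827328/523633 G=1081321984/221496759 H=2181875200/668679341] → run H
t=8: vr[F=1827328/523633 G=1081321984/221496759] → run F
t=9: vr[F=2096640/523633 G=1081321984/221496759] → run F
t=10: vr[F=2365952/523633 G=1081321984/221496759] → run F
t=11: vr[G=1081321984/221496759] → run G
t=12: vr[G=1617522176/221496759] → run G
t=13: vr[G=717907456/73832253] → run G
t=14: vr[G=2689922560/221496759] → run G
t=15: vr[G=3226122752/221496759] → run G
t=16: (idle)
t=17: (idle)
t=18: (idle)
t=19: (idle)

completion order = D, H, F, G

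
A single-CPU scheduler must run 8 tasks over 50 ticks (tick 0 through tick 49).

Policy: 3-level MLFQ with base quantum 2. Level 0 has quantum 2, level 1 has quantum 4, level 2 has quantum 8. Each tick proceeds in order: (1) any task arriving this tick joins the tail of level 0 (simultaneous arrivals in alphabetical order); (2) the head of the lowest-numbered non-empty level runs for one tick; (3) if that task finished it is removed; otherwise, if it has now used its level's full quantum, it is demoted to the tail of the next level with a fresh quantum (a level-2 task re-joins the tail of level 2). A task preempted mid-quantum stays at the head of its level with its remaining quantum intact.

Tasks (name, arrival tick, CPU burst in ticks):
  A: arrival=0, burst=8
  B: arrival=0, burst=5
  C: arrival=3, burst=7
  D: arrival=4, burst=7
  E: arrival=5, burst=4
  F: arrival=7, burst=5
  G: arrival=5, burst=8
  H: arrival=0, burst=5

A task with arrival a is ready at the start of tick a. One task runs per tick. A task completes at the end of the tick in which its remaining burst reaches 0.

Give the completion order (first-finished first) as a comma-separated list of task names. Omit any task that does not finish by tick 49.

t=0: L0/L1/L2 = ABH/-/- → run A
t=1: L0/L1/L2 = ABH/-/- → run A
t=2: L0/L1/L2 = BH/A/- → run B
t=3: L0/L1/L2 = BHC/A/- → run B
t=4: L0/L1/L2 = HCD/AB/- → run H
t=5: L0/L1/L2 = HCDEG/AB/- → run H
t=6: L0/L1/L2 = CDEG/ABH/- → run C
t=7: L0/L1/L2 = CDEGF/ABH/- → run C
t=8: L0/L1/L2 = DEGF/ABHC/- → run D
t=9: L0/L1/L2 = DEGF/ABHC/- → run D
t=10: L0/L1/L2 = EGF/ABHCD/- → run E
t=11: L0/L1/L2 = EGF/ABHCD/- → run E
t=12: L0/L1/L2 = GF/ABHCDE/- → run G
t=13: L0/L1/L2 = GF/ABHCDE/- → run G
t=14: L0/L1/L2 = F/ABHCDEG/- → run F
t=15: L0/L1/L2 = F/ABHCDEG/- → run F
t=16: L0/L1/L2 = -/ABHCDEGF/- → run A
t=17: L0/L1/L2 = -/ABHCDEGF/- → run A
t=18: L0/L1/L2 = -/ABHCDEGF/- → run A
t=19: L0/L1/L2 = -/ABHCDEGF/- → run A
t=20: L0/L1/L2 = -/BHCDEGF/A → run B
t=21: L0/L1/L2 = -/BHCDEGF/A → run B
t=22: L0/L1/L2 = -/BHCDEGF/A → run B
t=23: L0/L1/L2 = -/HCDEGF/A → run H
t=24: L0/L1/L2 = -/HCDEGF/A → run H
t=25: L0/L1/L2 = -/HCDEGF/A → run H
t=26: L0/L1/L2 = -/CDEGF/A → run C
t=27: L0/L1/L2 = -/CDEGF/A → run C
t=28: L0/L1/L2 = -/CDEGF/A → run C
t=29: L0/L1/L2 = -/CDEGF/A → run C
t=30: L0/L1/L2 = -/DEGF/AC → run D
t=31: L0/L1/L2 = -/DEGF/AC → run D
t=32: L0/L1/L2 = -/DEGF/AC → run D
t=33: L0/L1/L2 = -/DEGF/AC → run D
t=34: L0/L1/L2 = -/EGF/ACD → run E
t=35: L0/L1/L2 = -/EGF/ACD → run E
t=36: L0/L1/L2 = -/GF/ACD → run G
t=37: L0/L1/L2 = -/GF/ACD → run G
t=38: L0/L1/L2 = -/GF/ACD → run G
t=39: L0/L1/L2 = -/GF/ACD → run G
t=40: L0/L1/L2 = -/F/ACDG → run F
t=41: L0/L1/L2 = -/F/ACDG → run F
t=42: L0/L1/L2 = -/F/ACDG → run F
t=43: L0/L1/L2 = -/-/ACDG → run A
t=44: L0/L1/L2 = -/-/ACDG → run A
t=45: L0/L1/L2 = -/-/CDG → run C
t=46: L0/L1/L2 = -/-/DG → run D
t=47: L0/L1/L2 = -/-/G → run G
t=48: L0/L1/L2 = -/-/G → run G
t=49: (idle)

completion order = B, H, E, F, A, C, D, G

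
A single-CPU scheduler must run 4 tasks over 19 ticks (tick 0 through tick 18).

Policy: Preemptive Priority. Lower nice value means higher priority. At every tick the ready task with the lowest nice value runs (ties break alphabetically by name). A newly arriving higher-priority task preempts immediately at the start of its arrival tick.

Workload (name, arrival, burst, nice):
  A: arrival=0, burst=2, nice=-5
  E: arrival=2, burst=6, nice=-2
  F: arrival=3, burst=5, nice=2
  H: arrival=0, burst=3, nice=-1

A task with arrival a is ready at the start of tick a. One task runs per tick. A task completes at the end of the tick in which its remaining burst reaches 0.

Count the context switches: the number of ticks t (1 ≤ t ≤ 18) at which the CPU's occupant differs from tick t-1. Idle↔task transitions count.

t=0: ready={A,H} → run A
t=1: ready={A,H} → run A
t=2: ready={E,H} → run E
t=3: ready={E,F,H} → run E
t=4: ready={E,F,H} → run E
t=5: ready={E,F,H} → run E
t=6: ready={E,F,H} → run E
t=7: ready={E,F,H} → run E
t=8: ready={F,H} → run H
t=9: ready={F,H} → run H
t=10: ready={F,H} → run H
t=11: ready={F} → run F
t=12: ready={F} → run F
t=13: ready={F} → run F
t=14: ready={F} → run F
t=15: ready={F} → run F
t=16: (idle)
t=17: (idle)
t=18: (idle)

context switches = 4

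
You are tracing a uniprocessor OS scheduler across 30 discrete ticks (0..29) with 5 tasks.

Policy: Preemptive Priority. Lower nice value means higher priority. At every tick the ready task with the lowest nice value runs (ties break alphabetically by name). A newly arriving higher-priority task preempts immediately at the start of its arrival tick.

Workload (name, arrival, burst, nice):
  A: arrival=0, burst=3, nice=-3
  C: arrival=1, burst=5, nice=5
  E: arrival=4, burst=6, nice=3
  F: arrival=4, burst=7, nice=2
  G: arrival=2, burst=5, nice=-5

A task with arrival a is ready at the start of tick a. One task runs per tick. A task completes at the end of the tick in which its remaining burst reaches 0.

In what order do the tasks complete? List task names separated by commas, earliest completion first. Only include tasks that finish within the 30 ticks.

completion order = G, A, F, E, C

t=0: ready={A} → run A
t=1: ready={A,C} → run A
t=2: ready={A,C,G} → run G
t=3: ready={A,C,G} → run G
t=4: ready={A,C,E,F,G} → run G
t=5: ready={A,C,E,F,G} → run G
t=6: ready={A,C,E,F,G} → run G
t=7: ready={A,C,E,F} → run A
t=8: ready={C,E,F} → run F
t=9: ready={C,E,F} → run F
t=10: ready={C,E,F} → run F
t=11: ready={C,E,F} → run F
t=12: ready={C,E,F} → run F
t=13: ready={C,E,F} → run F
t=14: ready={C,E,F} → run F
t=15: ready={C,E} → run E
t=16: ready={C,E} → run E
t=17: ready={C,E} → run E
t=18: ready={C,E} → run E
t=19: ready={C,E} → run E
t=20: ready={C,E} → run E
t=21: ready={C} → run C
t=22: ready={C} → run C
t=23: ready={C} → run C
t=24: ready={C} → run C
t=25: ready={C} → run C
t=26: (idle)
t=27: (idle)
t=28: (idle)
t=29: (idle)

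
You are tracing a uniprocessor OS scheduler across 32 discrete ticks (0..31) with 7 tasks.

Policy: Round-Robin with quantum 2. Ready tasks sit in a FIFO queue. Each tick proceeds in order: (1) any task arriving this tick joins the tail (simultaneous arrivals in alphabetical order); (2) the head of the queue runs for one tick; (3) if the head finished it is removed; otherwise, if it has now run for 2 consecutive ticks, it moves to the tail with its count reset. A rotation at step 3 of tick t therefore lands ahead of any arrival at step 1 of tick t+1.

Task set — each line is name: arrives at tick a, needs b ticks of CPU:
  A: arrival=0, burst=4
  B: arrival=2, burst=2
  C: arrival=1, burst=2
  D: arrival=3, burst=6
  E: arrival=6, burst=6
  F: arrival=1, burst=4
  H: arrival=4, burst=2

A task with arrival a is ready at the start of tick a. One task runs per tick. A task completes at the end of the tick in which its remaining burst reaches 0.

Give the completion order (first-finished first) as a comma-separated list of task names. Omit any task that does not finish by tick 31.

completion order = C, A, B, H, F, D, E

t=0: queue=[A] q_used=0 → run A
t=1: queue=[A,C,F] q_used=1 → run A
t=2: queue=[C,F,A,B] q_used=0 → run C
t=3: queue=[C,F,A,B,D] q_used=1 → run C
t=4: queue=[F,A,B,D,H] q_used=0 → run F
t=5: queue=[F,A,B,D,H] q_used=1 → run F
t=6: queue=[A,B,D,H,F,E] q_used=0 → run A
t=7: queue=[A,B,D,H,F,E] q_used=1 → run A
t=8: queue=[B,D,H,F,E] q_used=0 → run B
t=9: queue=[B,D,H,F,E] q_used=1 → run B
t=10: queue=[D,H,F,E] q_used=0 → run D
t=11: queue=[D,H,F,E] q_used=1 → run D
t=12: queue=[H,F,E,D] q_used=0 → run H
t=13: queue=[H,F,E,D] q_used=1 → run H
t=14: queue=[F,E,D] q_used=0 → run F
t=15: queue=[F,E,D] q_used=1 → run F
t=16: queue=[E,D] q_used=0 → run E
t=17: queue=[E,D] q_used=1 → run E
t=18: queue=[D,E] q_used=0 → run D
t=19: queue=[D,E] q_used=1 → run D
t=20: queue=[E,D] q_used=0 → run E
t=21: queue=[E,D] q_used=1 → run E
t=22: queue=[D,E] q_used=0 → run D
t=23: queue=[D,E] q_used=1 → run D
t=24: queue=[E] q_used=0 → run E
t=25: queue=[E] q_used=1 → run E
t=26: (idle)
t=27: (idle)
t=28: (idle)
t=29: (idle)
t=30: (idle)
t=31: (idle)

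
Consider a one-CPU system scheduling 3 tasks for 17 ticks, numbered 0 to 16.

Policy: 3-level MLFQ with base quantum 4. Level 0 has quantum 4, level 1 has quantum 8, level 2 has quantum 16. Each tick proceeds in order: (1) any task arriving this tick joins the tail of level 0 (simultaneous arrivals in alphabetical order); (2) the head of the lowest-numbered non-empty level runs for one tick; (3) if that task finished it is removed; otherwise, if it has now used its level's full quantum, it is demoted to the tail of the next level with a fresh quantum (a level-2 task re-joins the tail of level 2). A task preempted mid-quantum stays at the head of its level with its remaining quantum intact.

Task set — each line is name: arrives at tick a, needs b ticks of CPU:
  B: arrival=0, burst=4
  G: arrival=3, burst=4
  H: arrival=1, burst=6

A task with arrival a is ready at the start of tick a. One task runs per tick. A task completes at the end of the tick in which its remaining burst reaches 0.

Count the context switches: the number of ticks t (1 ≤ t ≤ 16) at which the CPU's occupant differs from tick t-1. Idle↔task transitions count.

t=0: L0/L1/L2 = B/-/- → run B
t=1: L0/L1/L2 = BH/-/- → run B
t=2: L0/L1/L2 = BH/-/- → run B
t=3: L0/L1/L2 = BHG/-/- → run B
t=4: L0/L1/L2 = HG/-/- → run H
t=5: L0/L1/L2 = HG/-/- → run H
t=6: L0/L1/L2 = HG/-/- → run H
t=7: L0/L1/L2 = HG/-/- → run H
t=8: L0/L1/L2 = G/H/- → run G
t=9: L0/L1/L2 = G/H/- → run G
t=10: L0/L1/L2 = G/H/- → run G
t=11: L0/L1/L2 = G/H/- → run G
t=12: L0/L1/L2 = -/H/- → run H
t=13: L0/L1/L2 = -/H/- → run H
t=14: (idle)
t=15: (idle)
t=16: (idle)

context switches = 4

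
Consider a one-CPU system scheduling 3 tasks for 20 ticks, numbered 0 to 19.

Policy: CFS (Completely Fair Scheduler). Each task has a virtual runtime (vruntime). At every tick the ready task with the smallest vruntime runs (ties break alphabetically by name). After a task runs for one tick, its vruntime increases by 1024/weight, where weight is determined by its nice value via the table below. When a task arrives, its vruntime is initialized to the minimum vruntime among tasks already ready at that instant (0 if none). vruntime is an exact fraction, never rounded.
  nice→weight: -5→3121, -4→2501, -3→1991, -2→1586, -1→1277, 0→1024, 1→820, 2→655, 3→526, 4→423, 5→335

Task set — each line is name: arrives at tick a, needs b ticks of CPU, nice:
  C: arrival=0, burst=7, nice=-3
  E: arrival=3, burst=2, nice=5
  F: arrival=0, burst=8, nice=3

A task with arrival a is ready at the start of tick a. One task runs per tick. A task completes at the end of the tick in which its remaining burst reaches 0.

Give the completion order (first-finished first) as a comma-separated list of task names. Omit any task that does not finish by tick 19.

completion order = C, E, F

t=0: vr[C=0 F=0] → run C
t=1: vr[C=1024/1991 F=0] → run F
t=2: vr[C=1024/1991 F=512/263] → run C
t=3: vr[C=2048/1991 E=2048/1991 F=512/263] → run C
t=4: vr[C=3072/1991 E=2048/1991 F=512/263] → run E
t=5: vr[C=3072/1991 E=2724864/666985 F=512/263] → run C
t=6: vr[C=4096/1991 E=2724864/666985 F=512/263] → run F
t=7: vr[C=4096/1991 E=2724864/666985 F=1024/263] → run C
t=8: vr[C=5120/1991 E=2724864/666985 F=1024/263] → run C
t=9: vr[C=6144/1991 E=2724864/666985 F=1024/263] → run C
t=10: vr[E=2724864/666985 F=1024/263] → run F
t=11: vr[E=2724864/666985 F=1536/263] → run E
t=12: vr[F=1536/263] → run F
t=13: vr[F=2048/263] → run F
t=14: vr[F=2560/263] → run F
t=15: vr[F=3072/263] → run F
t=16: vr[F=3584/263] → run F
t=17: (idle)
t=18: (idle)
t=19: (idle)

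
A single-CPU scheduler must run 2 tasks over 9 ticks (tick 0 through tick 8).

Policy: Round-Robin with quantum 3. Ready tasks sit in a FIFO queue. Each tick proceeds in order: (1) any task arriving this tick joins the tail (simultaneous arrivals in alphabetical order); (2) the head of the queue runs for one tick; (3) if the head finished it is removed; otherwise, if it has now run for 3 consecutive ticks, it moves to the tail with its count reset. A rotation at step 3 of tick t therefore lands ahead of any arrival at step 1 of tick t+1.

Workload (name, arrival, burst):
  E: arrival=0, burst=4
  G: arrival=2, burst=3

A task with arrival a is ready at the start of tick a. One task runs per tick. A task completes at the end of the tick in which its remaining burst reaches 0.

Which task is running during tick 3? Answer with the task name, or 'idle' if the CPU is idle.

running at tick 3 = G

t=0: queue=[E] q_used=0 → run E
t=1: queue=[E] q_used=1 → run E
t=2: queue=[E,G] q_used=2 → run E
t=3: queue=[G,E] q_used=0 → run G
t=4: queue=[G,E] q_used=1 → run G
t=5: queue=[G,E] q_used=2 → run G
t=6: queue=[E] q_used=0 → run E
t=7: (idle)
t=8: (idle)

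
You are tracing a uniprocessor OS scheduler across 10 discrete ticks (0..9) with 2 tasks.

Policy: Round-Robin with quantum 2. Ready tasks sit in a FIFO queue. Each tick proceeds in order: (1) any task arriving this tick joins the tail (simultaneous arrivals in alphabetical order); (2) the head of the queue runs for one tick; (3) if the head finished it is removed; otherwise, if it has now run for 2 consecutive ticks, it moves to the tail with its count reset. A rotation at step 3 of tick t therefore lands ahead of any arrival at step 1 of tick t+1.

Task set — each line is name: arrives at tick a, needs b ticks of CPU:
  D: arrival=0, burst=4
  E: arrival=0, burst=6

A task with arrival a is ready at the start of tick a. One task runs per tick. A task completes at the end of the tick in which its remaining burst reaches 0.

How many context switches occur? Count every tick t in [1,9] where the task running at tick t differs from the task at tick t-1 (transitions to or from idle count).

t=0: queue=[D,E] q_used=0 → run D
t=1: queue=[D,E] q_used=1 → run D
t=2: queue=[E,D] q_used=0 → run E
t=3: queue=[E,D] q_used=1 → run E
t=4: queue=[D,E] q_used=0 → run D
t=5: queue=[D,E] q_used=1 → run D
t=6: queue=[E] q_used=0 → run E
t=7: queue=[E] q_used=1 → run E
t=8: queue=[E] q_used=0 → run E
t=9: queue=[E] q_used=1 → run E

context switches = 3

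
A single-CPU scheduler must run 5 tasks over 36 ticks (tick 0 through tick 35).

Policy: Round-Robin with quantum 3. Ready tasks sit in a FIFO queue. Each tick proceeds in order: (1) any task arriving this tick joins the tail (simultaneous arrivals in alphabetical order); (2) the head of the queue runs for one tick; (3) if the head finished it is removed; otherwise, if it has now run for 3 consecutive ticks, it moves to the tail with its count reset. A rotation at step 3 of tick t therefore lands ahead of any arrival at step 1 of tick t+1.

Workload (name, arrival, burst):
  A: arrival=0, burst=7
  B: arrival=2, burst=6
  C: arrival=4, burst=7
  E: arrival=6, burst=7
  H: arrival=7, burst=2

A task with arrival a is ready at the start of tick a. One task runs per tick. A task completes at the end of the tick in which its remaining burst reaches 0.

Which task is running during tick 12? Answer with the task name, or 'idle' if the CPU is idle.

running at tick 12 = B

t=0: queue=[A] q_used=0 → run A
t=1: queue=[A] q_used=1 → run A
t=2: queue=[A,B] q_used=2 → run A
t=3: queue=[B,A] q_used=0 → run B
t=4: queue=[B,A,C] q_used=1 → run B
t=5: queue=[B,A,C] q_used=2 → run B
t=6: queue=[A,C,B,E] q_used=0 → run A
t=7: queue=[A,C,B,E,H] q_used=1 → run A
t=8: queue=[A,C,B,E,H] q_used=2 → run A
t=9: queue=[C,B,E,H,A] q_used=0 → run C
t=10: queue=[C,B,E,H,A] q_used=1 → run C
t=11: queue=[C,B,E,H,A] q_used=2 → run C
t=12: queue=[B,E,H,A,C] q_used=0 → run B
t=13: queue=[B,E,H,A,C] q_used=1 → run B
t=14: queue=[B,E,H,A,C] q_used=2 → run B
t=15: queue=[E,H,A,C] q_used=0 → run E
t=16: queue=[E,H,A,C] q_used=1 → run E
t=17: queue=[E,H,A,C] q_used=2 → run E
t=18: queue=[H,A,C,E] q_used=0 → run H
t=19: queue=[H,A,C,E] q_used=1 → run H
t=20: queue=[A,C,E] q_used=0 → run A
t=21: queue=[C,E] q_used=0 → run C
t=22: queue=[C,E] q_used=1 → run C
t=23: queue=[C,E] q_used=2 → run C
t=24: queue=[E,C] q_used=0 → run E
t=25: queue=[E,C] q_used=1 → run E
t=26: queue=[E,C] q_used=2 → run E
t=27: queue=[C,E] q_used=0 → run C
t=28: queue=[E] q_used=0 → run E
t=29: (idle)
t=30: (idle)
t=31: (idle)
t=32: (idle)
t=33: (idle)
t=34: (idle)
t=35: (idle)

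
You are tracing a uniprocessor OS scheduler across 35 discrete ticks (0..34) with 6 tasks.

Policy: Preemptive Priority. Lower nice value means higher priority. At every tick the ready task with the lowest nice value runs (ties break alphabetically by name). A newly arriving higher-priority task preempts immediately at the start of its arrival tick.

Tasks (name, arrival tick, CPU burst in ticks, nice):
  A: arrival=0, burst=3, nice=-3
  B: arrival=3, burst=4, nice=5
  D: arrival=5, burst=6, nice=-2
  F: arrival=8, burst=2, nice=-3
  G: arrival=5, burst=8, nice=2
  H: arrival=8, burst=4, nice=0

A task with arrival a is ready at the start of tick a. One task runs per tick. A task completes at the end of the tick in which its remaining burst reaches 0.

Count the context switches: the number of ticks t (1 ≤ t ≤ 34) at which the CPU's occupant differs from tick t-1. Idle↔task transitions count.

t=0: ready={A} → run A
t=1: ready={A} → run A
t=2: ready={A} → run A
t=3: ready={B} → run B
t=4: ready={B} → run B
t=5: ready={B,D,G} → run D
t=6: ready={B,D,G} → run D
t=7: ready={B,D,G} → run D
t=8: ready={B,D,F,G,H} → run F
t=9: ready={B,D,F,G,H} → run F
t=10: ready={B,D,G,H} → run D
t=11: ready={B,D,G,H} → run D
t=12: ready={B,D,G,H} → run D
t=13: ready={B,G,H} → run H
t=14: ready={B,G,H} → run H
t=15: ready={B,G,H} → run H
t=16: ready={B,G,H} → run H
t=17: ready={B,G} → run G
t=18: ready={B,G} → run G
t=19: ready={B,G} → run G
t=20: ready={B,G} → run G
t=21: ready={B,G} → run G
t=22: ready={B,G} → run G
t=23: ready={B,G} → run G
t=24: ready={B,G} → run G
t=25: ready={B} → run B
t=26: ready={B} → run B
t=27: (idle)
t=28: (idle)
t=29: (idle)
t=30: (idle)
t=31: (idle)
t=32: (idle)
t=33: (idle)
t=34: (idle)

context switches = 8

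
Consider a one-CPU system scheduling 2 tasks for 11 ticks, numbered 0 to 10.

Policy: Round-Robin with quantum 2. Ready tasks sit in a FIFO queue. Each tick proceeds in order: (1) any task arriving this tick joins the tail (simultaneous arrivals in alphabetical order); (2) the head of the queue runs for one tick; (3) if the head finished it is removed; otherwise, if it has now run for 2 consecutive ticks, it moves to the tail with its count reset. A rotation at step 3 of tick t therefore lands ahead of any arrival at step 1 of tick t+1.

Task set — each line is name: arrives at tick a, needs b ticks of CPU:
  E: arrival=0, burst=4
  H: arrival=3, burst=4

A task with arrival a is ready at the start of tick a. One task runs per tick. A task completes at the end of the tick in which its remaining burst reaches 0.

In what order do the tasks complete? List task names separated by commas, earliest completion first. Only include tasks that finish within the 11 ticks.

t=0: queue=[E] q_used=0 → run E
t=1: queue=[E] q_used=1 → run E
t=2: queue=[E] q_used=0 → run E
t=3: queue=[E,H] q_used=1 → run E
t=4: queue=[H] q_used=0 → run H
t=5: queue=[H] q_used=1 → run H
t=6: queue=[H] q_used=0 → run H
t=7: queue=[H] q_used=1 → run H
t=8: (idle)
t=9: (idle)
t=10: (idle)

completion order = E, H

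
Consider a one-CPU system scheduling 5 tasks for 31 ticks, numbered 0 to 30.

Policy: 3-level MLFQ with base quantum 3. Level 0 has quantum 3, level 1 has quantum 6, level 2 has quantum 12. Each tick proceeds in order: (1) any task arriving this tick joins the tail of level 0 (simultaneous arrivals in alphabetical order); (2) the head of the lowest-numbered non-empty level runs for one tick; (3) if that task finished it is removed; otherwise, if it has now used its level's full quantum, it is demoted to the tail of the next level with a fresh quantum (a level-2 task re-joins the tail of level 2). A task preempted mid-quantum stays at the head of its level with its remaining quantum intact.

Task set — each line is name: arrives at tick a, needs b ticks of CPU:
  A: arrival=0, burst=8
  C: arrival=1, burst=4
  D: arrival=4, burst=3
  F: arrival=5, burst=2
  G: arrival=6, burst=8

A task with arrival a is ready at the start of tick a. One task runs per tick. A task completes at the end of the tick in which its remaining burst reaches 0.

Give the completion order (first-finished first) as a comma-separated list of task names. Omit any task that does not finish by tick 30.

completion order = D, F, A, C, G

t=0: L0/L1/L2 = A/-/- → run A
t=1: L0/L1/L2 = AC/-/- → run A
t=2: L0/L1/L2 = AC/-/- → run A
t=3: L0/L1/L2 = C/A/- → run C
t=4: L0/L1/L2 = CD/A/- → run C
t=5: L0/L1/L2 = CDF/A/- → run C
t=6: L0/L1/L2 = DFG/AC/- → run D
t=7: L0/L1/L2 = DFG/AC/- → run D
t=8: L0/L1/L2 = DFG/AC/- → run D
t=9: L0/L1/L2 = FG/AC/- → run F
t=10: L0/L1/L2 = FG/AC/- → run F
t=11: L0/L1/L2 = G/AC/- → run G
t=12: L0/L1/L2 = G/AC/- → run G
t=13: L0/L1/L2 = G/AC/- → run G
t=14: L0/L1/L2 = -/ACG/- → run A
t=15: L0/L1/L2 = -/ACG/- → run A
t=16: L0/L1/L2 = -/ACG/- → run A
t=17: L0/L1/L2 = -/ACG/- → run A
t=18: L0/L1/L2 = -/ACG/- → run A
t=19: L0/L1/L2 = -/CG/- → run C
t=20: L0/L1/L2 = -/G/- → run G
t=21: L0/L1/L2 = -/G/- → run G
t=22: L0/L1/L2 = -/G/- → run G
t=23: L0/L1/L2 = -/G/- → run G
t=24: L0/L1/L2 = -/G/- → run G
t=25: (idle)
t=26: (idle)
t=27: (idle)
t=28: (idle)
t=29: (idle)
t=30: (idle)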